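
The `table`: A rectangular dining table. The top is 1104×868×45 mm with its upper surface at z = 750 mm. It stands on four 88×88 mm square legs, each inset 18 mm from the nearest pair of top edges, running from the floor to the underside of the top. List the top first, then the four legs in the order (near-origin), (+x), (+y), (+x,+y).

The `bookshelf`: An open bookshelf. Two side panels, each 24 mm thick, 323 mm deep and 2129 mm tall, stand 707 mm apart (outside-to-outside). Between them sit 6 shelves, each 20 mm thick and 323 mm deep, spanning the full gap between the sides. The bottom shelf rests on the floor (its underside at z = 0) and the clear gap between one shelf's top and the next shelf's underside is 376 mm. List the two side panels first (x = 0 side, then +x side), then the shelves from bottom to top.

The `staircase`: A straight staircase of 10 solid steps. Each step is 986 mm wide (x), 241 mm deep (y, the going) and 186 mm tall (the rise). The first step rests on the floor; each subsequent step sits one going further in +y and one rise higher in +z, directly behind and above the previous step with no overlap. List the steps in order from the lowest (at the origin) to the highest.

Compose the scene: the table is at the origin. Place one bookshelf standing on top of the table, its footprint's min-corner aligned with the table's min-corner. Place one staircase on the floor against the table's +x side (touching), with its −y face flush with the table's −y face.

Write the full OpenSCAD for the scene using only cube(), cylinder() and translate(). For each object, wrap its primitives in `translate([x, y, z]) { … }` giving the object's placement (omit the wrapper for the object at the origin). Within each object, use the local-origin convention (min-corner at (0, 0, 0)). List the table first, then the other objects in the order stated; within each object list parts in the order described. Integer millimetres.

translate([0, 0, 705]) cube([1104, 868, 45]);
translate([18, 18, 0]) cube([88, 88, 705]);
translate([998, 18, 0]) cube([88, 88, 705]);
translate([18, 762, 0]) cube([88, 88, 705]);
translate([998, 762, 0]) cube([88, 88, 705]);
translate([0, 0, 750]) {
  cube([24, 323, 2129]);
  translate([683, 0, 0]) cube([24, 323, 2129]);
  translate([24, 0, 0]) cube([659, 323, 20]);
  translate([24, 0, 396]) cube([659, 323, 20]);
  translate([24, 0, 792]) cube([659, 323, 20]);
  translate([24, 0, 1188]) cube([659, 323, 20]);
  translate([24, 0, 1584]) cube([659, 323, 20]);
  translate([24, 0, 1980]) cube([659, 323, 20]);
}
translate([1104, 0, 0]) {
  cube([986, 241, 186]);
  translate([0, 241, 186]) cube([986, 241, 186]);
  translate([0, 482, 372]) cube([986, 241, 186]);
  translate([0, 723, 558]) cube([986, 241, 186]);
  translate([0, 964, 744]) cube([986, 241, 186]);
  translate([0, 1205, 930]) cube([986, 241, 186]);
  translate([0, 1446, 1116]) cube([986, 241, 186]);
  translate([0, 1687, 1302]) cube([986, 241, 186]);
  translate([0, 1928, 1488]) cube([986, 241, 186]);
  translate([0, 2169, 1674]) cube([986, 241, 186]);
}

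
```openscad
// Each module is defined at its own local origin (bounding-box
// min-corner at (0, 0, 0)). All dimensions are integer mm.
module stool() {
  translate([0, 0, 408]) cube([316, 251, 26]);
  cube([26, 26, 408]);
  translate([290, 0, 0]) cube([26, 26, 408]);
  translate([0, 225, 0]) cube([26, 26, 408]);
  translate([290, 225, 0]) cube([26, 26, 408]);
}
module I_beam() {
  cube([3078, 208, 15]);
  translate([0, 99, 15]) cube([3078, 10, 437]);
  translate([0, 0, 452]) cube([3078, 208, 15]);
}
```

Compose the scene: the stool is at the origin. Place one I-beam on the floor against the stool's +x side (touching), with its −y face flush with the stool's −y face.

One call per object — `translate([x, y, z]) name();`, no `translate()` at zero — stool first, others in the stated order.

stool();
translate([316, 0, 0]) I_beam();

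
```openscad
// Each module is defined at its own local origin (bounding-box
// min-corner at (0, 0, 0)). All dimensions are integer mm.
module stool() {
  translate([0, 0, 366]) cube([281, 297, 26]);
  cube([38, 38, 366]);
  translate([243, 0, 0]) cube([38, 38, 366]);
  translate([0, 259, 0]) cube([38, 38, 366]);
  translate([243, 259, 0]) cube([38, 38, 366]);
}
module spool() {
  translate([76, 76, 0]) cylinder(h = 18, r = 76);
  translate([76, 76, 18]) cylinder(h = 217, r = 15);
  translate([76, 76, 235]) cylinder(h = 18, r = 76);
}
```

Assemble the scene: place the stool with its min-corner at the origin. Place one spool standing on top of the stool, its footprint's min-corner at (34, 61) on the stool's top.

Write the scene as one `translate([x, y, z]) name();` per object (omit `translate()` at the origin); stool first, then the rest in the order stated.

stool();
translate([34, 61, 392]) spool();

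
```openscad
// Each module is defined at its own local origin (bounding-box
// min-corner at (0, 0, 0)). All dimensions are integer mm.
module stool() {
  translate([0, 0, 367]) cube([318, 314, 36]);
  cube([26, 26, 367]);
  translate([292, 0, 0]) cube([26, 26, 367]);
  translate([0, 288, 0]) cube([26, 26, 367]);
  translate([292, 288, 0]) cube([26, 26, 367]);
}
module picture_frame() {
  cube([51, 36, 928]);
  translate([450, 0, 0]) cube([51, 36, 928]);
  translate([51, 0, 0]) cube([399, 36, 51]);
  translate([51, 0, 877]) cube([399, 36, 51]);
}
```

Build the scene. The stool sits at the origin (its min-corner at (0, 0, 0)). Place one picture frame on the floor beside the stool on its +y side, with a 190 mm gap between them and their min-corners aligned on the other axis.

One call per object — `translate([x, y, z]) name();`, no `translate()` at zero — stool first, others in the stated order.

stool();
translate([0, 504, 0]) picture_frame();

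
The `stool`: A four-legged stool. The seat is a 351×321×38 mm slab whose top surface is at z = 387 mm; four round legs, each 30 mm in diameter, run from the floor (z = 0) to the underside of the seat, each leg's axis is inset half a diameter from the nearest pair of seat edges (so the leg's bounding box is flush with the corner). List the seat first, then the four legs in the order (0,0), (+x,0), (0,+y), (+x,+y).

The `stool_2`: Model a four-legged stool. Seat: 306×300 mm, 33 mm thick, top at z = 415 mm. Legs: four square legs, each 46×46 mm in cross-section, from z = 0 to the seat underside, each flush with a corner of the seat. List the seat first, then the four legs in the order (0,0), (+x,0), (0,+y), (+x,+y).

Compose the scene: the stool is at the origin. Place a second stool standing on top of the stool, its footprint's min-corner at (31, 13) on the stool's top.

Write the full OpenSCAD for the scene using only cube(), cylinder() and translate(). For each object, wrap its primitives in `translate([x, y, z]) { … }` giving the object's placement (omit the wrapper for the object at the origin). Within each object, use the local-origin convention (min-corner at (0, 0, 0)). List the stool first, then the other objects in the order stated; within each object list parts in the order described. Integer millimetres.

translate([0, 0, 349]) cube([351, 321, 38]);
translate([15, 15, 0]) cylinder(h = 349, r = 15);
translate([336, 15, 0]) cylinder(h = 349, r = 15);
translate([15, 306, 0]) cylinder(h = 349, r = 15);
translate([336, 306, 0]) cylinder(h = 349, r = 15);
translate([31, 13, 387]) {
  translate([0, 0, 382]) cube([306, 300, 33]);
  cube([46, 46, 382]);
  translate([260, 0, 0]) cube([46, 46, 382]);
  translate([0, 254, 0]) cube([46, 46, 382]);
  translate([260, 254, 0]) cube([46, 46, 382]);
}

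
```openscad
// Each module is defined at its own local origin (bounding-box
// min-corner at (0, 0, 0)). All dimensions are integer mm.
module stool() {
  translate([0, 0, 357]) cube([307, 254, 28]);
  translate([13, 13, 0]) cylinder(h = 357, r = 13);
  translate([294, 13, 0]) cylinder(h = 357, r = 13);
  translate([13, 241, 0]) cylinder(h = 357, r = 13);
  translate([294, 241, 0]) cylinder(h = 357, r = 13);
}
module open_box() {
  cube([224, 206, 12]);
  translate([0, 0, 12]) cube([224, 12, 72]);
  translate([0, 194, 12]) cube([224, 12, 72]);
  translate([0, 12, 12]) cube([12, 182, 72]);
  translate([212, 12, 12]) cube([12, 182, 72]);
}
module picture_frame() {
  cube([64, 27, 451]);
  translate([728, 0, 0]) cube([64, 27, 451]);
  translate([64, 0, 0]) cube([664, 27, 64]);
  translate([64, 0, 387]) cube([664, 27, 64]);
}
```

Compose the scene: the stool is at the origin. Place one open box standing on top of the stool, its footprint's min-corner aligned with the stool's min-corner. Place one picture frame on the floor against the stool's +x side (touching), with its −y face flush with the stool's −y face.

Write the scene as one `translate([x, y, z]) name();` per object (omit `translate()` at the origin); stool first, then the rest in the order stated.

stool();
translate([0, 0, 385]) open_box();
translate([307, 0, 0]) picture_frame();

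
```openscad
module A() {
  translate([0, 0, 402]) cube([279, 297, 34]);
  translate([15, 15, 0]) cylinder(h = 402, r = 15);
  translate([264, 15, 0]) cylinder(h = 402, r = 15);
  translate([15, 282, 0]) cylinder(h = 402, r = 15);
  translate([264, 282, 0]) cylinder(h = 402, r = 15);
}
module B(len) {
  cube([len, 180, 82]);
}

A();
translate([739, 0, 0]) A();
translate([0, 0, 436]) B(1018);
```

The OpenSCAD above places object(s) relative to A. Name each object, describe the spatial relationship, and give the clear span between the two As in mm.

Second stool starts at x = 739; first ends at x = 279; clear span = 739 − 279 = 460 mm.

A is a stool. B is a beam. A beam spans the tops of two stools. The clear span between the two stools is 460 mm.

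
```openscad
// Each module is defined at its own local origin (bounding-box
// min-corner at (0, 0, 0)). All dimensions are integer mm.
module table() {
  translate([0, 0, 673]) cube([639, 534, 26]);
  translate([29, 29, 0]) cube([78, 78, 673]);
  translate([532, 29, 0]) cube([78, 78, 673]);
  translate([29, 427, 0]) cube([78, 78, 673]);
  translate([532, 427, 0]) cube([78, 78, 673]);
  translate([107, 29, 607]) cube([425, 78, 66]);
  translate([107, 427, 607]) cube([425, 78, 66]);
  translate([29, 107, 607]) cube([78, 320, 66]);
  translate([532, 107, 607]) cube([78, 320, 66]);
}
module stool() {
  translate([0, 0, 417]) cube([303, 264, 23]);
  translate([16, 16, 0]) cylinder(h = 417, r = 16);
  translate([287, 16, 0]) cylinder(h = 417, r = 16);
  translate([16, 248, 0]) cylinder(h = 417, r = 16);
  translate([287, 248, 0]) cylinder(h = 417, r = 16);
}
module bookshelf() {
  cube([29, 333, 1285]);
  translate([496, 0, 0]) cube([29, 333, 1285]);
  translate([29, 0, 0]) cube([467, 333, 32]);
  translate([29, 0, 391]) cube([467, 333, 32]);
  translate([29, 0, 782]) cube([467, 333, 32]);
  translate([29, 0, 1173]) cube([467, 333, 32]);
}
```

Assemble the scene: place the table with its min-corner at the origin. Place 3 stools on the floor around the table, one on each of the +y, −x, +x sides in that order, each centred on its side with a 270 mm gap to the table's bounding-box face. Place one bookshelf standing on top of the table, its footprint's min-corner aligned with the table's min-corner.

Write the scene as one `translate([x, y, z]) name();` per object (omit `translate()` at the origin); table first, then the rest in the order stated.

table();
translate([168, 804, 0]) stool();
translate([-573, 135, 0]) stool();
translate([909, 135, 0]) stool();
translate([0, 0, 699]) bookshelf();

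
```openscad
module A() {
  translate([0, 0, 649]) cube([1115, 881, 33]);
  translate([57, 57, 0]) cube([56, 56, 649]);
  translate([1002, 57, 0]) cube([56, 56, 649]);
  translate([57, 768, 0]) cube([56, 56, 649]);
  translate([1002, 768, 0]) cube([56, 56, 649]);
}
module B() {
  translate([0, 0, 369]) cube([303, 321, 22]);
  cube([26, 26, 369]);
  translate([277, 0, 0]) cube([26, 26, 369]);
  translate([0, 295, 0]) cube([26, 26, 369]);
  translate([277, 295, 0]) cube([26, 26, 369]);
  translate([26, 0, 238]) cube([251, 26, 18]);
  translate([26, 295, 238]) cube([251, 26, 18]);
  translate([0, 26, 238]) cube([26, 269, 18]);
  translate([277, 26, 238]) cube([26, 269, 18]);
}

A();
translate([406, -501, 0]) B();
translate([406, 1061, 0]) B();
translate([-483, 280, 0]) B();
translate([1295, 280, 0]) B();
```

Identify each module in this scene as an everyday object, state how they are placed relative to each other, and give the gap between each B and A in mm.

A is a table. B is a stool. Four stools sit around the table at the −y, +y, −x, +x sides. The gap between each stool and the table is 180 mm.

Each stool's nearest face is 180 mm from the table's bounding box.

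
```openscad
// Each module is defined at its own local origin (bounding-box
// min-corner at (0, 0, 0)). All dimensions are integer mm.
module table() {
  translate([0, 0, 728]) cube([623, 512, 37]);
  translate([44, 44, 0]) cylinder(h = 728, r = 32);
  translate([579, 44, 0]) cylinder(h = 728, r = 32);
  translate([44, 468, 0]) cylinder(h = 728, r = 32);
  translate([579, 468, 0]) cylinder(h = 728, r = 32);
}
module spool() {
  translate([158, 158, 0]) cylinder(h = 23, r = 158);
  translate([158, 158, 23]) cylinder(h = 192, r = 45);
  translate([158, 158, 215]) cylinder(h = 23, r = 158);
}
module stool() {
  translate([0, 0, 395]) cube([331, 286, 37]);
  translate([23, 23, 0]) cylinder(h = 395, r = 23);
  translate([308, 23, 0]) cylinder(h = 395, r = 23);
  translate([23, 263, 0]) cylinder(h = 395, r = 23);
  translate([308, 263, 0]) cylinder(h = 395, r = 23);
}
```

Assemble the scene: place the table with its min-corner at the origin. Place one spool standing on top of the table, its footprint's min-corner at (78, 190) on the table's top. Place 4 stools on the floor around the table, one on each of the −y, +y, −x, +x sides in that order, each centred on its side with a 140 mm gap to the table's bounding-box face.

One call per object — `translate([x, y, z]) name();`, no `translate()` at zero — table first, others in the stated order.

table();
translate([78, 190, 765]) spool();
translate([146, -426, 0]) stool();
translate([146, 652, 0]) stool();
translate([-471, 113, 0]) stool();
translate([763, 113, 0]) stool();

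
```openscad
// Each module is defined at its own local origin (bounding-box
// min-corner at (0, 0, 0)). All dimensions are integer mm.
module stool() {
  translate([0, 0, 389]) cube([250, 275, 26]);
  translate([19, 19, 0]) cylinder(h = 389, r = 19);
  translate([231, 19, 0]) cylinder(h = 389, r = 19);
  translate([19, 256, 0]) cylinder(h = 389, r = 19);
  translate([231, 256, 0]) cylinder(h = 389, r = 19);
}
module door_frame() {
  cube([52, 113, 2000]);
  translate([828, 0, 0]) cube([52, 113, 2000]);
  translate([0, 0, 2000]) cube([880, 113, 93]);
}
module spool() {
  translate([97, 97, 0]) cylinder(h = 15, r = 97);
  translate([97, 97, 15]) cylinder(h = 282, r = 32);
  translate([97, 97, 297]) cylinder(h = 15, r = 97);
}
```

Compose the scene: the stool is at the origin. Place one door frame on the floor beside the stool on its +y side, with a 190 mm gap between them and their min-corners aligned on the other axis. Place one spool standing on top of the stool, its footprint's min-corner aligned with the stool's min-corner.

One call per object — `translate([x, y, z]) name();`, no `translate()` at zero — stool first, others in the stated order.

stool();
translate([0, 465, 0]) door_frame();
translate([0, 0, 415]) spool();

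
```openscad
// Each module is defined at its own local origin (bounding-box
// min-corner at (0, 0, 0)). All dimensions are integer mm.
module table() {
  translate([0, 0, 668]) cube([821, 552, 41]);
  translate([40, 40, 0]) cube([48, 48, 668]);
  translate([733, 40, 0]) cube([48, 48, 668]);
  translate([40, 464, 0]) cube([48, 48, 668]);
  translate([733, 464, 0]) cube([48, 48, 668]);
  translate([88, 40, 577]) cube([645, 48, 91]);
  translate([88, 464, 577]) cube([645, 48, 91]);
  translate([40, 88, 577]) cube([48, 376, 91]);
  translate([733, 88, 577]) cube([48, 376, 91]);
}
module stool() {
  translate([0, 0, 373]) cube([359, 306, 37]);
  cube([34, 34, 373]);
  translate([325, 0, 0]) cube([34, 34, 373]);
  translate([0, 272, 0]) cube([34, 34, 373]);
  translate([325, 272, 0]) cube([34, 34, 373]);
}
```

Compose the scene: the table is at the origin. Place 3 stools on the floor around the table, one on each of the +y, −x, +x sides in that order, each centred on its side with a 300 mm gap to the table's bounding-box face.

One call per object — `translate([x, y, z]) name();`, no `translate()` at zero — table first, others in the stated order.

table();
translate([231, 852, 0]) stool();
translate([-659, 123, 0]) stool();
translate([1121, 123, 0]) stool();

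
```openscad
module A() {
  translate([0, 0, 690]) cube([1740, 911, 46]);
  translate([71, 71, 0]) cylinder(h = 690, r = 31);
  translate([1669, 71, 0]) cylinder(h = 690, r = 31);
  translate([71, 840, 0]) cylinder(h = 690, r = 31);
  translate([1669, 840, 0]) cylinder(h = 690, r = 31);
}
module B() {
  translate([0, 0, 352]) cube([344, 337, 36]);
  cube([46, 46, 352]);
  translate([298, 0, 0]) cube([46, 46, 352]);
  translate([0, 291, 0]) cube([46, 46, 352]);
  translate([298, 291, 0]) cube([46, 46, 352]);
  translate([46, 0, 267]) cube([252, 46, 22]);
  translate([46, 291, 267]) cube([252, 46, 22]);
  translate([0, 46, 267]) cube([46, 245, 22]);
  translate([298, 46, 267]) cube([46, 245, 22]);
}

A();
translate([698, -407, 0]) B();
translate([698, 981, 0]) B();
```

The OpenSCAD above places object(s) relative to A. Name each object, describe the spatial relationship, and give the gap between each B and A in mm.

Each stool's nearest face is 70 mm from the table's bounding box.

A is a table. B is a stool. Two stools sit around the table at the −y, +y sides. The gap between each stool and the table is 70 mm.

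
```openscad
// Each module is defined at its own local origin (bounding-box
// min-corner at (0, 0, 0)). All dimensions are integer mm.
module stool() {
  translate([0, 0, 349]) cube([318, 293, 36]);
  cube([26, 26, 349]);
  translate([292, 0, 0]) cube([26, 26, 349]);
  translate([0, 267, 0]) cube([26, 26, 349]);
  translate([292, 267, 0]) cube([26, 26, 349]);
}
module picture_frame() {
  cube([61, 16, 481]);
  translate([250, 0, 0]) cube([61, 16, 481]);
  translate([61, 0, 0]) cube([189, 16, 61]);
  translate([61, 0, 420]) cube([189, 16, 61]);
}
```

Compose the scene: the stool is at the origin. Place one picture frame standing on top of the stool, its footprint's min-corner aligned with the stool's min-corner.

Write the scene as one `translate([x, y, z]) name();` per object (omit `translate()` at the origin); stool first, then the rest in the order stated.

stool();
translate([0, 0, 385]) picture_frame();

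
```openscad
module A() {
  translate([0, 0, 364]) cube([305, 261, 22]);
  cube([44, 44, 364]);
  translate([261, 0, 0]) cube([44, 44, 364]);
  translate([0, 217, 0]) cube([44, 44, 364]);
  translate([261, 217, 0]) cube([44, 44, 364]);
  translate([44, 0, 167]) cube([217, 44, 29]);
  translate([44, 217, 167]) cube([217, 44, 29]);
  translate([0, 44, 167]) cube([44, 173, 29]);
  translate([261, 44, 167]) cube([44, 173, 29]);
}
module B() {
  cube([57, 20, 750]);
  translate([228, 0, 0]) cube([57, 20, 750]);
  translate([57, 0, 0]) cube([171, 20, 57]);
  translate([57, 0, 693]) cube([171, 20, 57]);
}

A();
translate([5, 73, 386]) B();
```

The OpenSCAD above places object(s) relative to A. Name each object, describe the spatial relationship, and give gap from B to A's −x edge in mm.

The picture frame's min-x is at 5; the stool's min-x is 0; gap = 5 mm.

A is a stool. B is a picture frame. The picture frame is on top of the stool. The gap from the picture frame to the stool's −x edge is 5 mm.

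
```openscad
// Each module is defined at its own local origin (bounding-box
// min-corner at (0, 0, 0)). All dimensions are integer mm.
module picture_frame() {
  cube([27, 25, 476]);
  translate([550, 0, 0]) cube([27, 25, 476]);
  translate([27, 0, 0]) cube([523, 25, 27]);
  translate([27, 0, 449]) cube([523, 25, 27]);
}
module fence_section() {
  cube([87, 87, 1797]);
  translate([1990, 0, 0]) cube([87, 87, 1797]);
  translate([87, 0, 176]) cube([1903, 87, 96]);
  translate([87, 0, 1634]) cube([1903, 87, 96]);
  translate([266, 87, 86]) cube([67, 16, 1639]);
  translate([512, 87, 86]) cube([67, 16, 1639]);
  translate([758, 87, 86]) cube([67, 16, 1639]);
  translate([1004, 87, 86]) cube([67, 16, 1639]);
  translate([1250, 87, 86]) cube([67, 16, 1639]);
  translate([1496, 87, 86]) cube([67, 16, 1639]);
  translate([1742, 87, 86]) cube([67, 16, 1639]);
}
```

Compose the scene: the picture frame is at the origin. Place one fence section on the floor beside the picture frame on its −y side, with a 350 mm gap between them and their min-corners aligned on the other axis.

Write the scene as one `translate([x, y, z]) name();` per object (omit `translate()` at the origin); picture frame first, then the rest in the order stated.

picture_frame();
translate([0, -453, 0]) fence_section();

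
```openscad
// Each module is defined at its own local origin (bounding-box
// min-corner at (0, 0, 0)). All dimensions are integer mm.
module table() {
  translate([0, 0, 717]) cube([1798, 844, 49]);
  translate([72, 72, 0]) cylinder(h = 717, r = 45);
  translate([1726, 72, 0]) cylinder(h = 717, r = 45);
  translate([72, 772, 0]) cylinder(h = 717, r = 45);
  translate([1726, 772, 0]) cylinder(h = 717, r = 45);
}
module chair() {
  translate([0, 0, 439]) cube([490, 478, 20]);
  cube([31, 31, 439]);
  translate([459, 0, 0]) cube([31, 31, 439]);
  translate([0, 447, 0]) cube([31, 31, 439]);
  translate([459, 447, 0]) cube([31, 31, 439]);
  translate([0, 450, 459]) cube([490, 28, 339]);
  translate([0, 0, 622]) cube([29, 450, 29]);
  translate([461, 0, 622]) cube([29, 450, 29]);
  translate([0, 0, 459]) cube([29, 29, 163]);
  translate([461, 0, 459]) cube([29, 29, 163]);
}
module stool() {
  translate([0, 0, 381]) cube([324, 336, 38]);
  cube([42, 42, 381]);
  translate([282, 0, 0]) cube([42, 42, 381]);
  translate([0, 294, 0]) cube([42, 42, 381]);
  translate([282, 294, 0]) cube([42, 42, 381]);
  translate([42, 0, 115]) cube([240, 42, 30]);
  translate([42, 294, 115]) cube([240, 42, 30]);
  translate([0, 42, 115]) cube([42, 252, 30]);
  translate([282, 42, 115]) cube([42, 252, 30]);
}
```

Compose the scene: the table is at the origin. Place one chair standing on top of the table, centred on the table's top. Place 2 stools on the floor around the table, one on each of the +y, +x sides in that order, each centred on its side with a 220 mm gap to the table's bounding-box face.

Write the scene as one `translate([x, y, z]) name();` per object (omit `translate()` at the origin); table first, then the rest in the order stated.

table();
translate([654, 183, 766]) chair();
translate([737, 1064, 0]) stool();
translate([2018, 254, 0]) stool();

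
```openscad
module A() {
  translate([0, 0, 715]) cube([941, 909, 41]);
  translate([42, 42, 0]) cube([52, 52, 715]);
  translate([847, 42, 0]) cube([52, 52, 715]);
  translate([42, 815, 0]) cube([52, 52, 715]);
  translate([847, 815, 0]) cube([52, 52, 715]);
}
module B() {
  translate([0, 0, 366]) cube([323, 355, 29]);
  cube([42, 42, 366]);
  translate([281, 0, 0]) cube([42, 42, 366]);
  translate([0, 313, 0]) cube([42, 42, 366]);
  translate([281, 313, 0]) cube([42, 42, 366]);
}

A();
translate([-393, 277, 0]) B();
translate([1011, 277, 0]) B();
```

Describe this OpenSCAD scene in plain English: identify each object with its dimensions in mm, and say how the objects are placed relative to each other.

A is a rectangular dining table. The top is 941×909×41 mm with its upper surface at z = 756 mm. It stands on four 52×52 mm square legs, each inset 42 mm from the nearest pair of top edges, running from the floor to the underside of the top.

B is a four-legged stool. The seat is 323×355 mm, 29 mm thick, top at z = 395 mm. It stands on four square legs, each 42×42 mm in cross-section, from z = 0 to the seat underside, each flush with a corner of the seat.

Two stools sit around the table at the −x, +x sides.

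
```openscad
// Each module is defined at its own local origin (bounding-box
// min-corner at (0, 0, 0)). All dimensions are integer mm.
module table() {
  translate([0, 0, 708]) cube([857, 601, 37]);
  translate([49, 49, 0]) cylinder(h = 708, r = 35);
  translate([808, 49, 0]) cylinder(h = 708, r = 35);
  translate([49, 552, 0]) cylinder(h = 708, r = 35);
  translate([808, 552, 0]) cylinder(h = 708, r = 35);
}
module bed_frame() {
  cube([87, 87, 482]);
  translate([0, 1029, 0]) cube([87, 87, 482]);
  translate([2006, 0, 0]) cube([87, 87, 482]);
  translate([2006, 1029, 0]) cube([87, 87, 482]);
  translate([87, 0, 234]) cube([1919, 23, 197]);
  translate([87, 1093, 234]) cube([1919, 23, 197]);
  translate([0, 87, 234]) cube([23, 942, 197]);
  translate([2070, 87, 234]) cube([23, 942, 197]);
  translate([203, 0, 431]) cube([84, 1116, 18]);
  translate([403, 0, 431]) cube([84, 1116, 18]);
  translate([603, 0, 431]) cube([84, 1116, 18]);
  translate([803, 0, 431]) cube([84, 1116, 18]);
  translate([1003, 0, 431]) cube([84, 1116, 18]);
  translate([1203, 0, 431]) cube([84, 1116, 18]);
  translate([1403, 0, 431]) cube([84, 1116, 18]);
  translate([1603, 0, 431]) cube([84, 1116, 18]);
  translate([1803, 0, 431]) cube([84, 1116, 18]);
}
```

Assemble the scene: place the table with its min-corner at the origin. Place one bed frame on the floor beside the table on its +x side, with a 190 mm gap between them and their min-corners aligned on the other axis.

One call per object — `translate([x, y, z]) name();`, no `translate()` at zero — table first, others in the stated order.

table();
translate([1047, 0, 0]) bed_frame();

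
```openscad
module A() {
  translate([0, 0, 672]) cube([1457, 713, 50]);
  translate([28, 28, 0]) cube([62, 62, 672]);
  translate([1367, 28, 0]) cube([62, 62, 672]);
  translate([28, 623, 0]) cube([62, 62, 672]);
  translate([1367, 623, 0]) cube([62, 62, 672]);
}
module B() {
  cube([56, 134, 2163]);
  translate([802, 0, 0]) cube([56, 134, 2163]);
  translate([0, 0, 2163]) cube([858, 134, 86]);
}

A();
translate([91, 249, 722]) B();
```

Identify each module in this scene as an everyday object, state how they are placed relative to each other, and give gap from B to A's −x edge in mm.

The door frame's min-x is at 91; the table's min-x is 0; gap = 91 mm.

A is a table. B is a door frame. The door frame is on top of the table. The gap from the door frame to the table's −x edge is 91 mm.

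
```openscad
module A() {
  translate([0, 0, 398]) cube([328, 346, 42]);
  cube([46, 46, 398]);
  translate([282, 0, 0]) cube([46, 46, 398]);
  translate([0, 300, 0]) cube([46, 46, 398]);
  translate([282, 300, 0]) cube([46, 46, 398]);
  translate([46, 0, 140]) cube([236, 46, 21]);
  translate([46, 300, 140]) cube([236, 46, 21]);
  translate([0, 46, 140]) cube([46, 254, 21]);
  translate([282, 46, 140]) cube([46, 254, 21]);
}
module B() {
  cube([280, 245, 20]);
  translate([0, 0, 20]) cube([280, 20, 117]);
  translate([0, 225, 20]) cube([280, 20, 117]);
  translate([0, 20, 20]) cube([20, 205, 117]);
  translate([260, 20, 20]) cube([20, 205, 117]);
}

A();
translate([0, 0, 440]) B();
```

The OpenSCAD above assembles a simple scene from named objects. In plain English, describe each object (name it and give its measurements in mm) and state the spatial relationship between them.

A is a four-legged stool. The seat is a 328×346×42 mm slab whose top surface is at z = 440 mm; four square legs, each 46×46 mm in cross-section, run from the floor (z = 0) to the underside of the seat, each flush with a corner of the seat. Four stretchers, 46 mm wide and 21 mm tall, connect adjacent legs with their undersides at z = 140 mm, each running between the inner faces of the legs it joins and aligned with the legs' outer faces on the other axis.

B is an open storage box with external size 280×245×137 mm and wall thickness 20 mm (the base is also 20 mm thick). The base covers the whole footprint; the four walls stand on the base, with the y-facing walls full-width and the x-facing walls fitting between their inner faces.

The open box is on top of the stool.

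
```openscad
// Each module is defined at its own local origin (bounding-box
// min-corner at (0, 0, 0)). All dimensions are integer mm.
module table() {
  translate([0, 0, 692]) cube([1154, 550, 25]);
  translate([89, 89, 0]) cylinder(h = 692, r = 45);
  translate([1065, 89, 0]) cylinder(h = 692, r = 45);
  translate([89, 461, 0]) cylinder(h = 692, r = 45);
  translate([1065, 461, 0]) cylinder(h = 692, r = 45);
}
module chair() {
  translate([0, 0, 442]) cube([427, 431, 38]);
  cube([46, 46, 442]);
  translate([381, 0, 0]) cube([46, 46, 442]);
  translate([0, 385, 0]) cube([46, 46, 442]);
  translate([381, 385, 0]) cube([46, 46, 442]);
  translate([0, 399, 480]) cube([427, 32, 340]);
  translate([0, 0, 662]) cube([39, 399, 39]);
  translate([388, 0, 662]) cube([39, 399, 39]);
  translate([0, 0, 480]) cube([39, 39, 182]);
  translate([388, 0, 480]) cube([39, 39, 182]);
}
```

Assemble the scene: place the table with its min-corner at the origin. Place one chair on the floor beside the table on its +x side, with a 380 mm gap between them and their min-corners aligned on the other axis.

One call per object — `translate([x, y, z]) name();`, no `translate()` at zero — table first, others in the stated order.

table();
translate([1534, 0, 0]) chair();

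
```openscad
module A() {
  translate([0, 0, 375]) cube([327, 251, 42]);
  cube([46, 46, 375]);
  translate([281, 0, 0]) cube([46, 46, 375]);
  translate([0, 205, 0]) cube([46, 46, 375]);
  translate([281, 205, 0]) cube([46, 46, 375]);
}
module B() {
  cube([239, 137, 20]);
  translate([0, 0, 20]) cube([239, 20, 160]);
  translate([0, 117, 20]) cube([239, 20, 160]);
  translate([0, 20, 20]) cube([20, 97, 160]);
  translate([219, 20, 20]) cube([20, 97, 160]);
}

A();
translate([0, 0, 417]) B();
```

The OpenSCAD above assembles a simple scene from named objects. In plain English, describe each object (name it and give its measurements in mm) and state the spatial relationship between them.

A is a simple wooden stool: a rectangular seat 327 mm (x) by 251 mm (y), 42 mm thick, top face at z = 417 mm, on four square legs, each 46×46 mm in cross-section. The legs rest on z = 0, each flush with a corner of the seat.

B is an open-topped rectangular box: outside dimensions 239×137×180 mm, with a uniform wall and base thickness of 20 mm. The base is a full 239×137 slab on the floor; four walls sit on top of the base. The front and back walls (the −y and +y sides) span the full width; the two side walls fit between them.

The open box is on top of the stool.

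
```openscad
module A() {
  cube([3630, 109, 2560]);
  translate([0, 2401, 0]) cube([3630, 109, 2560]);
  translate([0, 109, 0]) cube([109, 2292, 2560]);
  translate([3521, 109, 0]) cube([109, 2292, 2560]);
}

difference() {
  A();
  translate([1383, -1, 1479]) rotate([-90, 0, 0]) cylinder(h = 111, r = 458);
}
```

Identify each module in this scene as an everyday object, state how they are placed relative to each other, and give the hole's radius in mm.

A is a house frame. The house frame has a circular hole through its front wall. The hole's radius is 458 mm.

The subtracted cylinder has r = 458 mm.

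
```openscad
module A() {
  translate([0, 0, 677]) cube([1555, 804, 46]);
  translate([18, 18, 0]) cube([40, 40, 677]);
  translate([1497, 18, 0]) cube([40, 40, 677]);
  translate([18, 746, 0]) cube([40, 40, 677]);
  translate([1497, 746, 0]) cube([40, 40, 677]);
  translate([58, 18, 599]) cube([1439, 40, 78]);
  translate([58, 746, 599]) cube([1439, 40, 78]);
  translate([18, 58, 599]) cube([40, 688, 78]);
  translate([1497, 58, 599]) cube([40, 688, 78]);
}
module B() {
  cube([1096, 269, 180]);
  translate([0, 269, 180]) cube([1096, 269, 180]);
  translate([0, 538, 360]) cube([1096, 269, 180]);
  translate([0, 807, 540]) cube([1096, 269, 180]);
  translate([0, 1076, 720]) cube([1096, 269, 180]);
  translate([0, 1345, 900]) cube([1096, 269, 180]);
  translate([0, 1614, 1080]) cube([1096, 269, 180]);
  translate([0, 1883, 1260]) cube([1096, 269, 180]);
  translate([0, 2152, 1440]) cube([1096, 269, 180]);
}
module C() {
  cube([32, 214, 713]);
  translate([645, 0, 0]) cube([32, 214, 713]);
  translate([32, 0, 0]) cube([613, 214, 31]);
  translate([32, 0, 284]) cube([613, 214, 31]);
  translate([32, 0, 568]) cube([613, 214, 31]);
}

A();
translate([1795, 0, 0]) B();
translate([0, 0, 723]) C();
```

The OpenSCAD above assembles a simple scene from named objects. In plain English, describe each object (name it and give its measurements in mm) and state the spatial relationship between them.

A is a rectangular dining table. The top is 1555×804×46 mm with its upper surface at z = 723 mm. It stands on four 40×40 mm square legs, each inset 18 mm from the nearest pair of top edges, running from the floor to the underside of the top. Four apron rails, 40 mm thick and 78 mm tall, run between adjacent legs with their top edges flush with the underside of the top and their outer faces flush with the legs' outer faces.

B is a straight staircase of 9 solid steps. Each step is 1096 mm wide (x), 269 mm deep (y, the going) and 180 mm tall (the rise). The first step rests on the floor; each subsequent step sits one going further in +y and one rise higher in +z, directly behind and above the previous step with no overlap.

C is an open bookshelf. Two side panels, each 32 mm thick, 214 mm deep and 713 mm tall, stand 677 mm apart (outside-to-outside). Between them sit 3 shelves, each 31 mm thick and 214 mm deep, spanning the full gap between the sides. The bottom shelf rests on the floor (its underside at z = 0) and the clear gap between one shelf's top and the next shelf's underside is 253 mm.

The staircase is on the floor beside the table on its +x side. The bookshelf is on top of the table.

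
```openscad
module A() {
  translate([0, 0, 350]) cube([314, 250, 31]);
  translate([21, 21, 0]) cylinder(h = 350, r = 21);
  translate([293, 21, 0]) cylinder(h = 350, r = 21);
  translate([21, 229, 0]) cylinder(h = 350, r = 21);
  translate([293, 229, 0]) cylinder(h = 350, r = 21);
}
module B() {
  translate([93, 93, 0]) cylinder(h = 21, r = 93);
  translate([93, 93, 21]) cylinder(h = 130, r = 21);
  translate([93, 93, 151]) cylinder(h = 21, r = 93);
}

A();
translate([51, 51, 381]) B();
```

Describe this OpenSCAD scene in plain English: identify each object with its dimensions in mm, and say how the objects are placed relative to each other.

A is a four-legged stool. The seat is a 314×250×31 mm slab whose top surface is at z = 381 mm; four round legs, each 42 mm in diameter, run from the floor (z = 0) to the underside of the seat, each leg's axis is inset half a diameter from the nearest pair of seat edges (so the leg's bounding box is flush with the corner).

B is a spool: two coaxial disc flanges of radius 93 mm and thickness 21 mm, joined by a core cylinder of radius 21 mm and height 130 mm. The lower flange rests on z = 0 and the three cylinders share a vertical axis.

The spool is on top of the stool.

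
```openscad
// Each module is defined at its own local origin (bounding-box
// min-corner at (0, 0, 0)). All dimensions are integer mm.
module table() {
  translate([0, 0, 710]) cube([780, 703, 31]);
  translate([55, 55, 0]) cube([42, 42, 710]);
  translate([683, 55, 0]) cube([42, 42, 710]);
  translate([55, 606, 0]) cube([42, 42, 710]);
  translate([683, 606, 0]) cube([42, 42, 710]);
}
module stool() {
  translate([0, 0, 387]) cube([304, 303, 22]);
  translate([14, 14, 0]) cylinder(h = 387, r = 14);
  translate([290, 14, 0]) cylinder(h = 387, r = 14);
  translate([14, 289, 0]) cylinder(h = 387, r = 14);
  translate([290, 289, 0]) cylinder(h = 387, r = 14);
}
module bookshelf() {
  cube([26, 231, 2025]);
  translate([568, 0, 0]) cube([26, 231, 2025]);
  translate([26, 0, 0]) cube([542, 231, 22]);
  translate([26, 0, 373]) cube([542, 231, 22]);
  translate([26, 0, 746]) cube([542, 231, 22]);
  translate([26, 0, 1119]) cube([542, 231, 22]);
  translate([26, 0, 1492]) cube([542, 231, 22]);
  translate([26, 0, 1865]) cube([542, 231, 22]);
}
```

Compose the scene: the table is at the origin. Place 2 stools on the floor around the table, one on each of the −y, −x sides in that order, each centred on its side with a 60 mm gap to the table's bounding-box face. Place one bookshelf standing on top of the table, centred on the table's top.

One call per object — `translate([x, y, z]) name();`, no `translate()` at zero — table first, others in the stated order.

table();
translate([238, -363, 0]) stool();
translate([-364, 200, 0]) stool();
translate([93, 236, 741]) bookshelf();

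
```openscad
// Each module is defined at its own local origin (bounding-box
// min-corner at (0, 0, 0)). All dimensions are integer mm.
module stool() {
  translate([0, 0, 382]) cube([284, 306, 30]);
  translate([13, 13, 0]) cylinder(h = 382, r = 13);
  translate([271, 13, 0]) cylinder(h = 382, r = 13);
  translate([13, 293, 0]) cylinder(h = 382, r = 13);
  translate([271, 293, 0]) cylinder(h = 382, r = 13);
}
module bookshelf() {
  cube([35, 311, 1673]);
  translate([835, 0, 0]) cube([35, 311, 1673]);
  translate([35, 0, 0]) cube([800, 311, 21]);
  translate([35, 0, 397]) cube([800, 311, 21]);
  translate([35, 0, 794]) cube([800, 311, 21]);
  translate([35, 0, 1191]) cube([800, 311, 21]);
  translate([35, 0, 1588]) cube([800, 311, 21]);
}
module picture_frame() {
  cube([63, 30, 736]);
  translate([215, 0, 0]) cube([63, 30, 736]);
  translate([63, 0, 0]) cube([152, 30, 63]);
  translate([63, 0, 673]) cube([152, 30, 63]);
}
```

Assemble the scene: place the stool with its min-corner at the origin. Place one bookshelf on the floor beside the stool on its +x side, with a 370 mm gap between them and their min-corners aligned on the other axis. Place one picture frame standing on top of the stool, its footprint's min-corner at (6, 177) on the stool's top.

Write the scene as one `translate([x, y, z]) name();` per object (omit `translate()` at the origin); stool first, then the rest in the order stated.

stool();
translate([654, 0, 0]) bookshelf();
translate([6, 177, 412]) picture_frame();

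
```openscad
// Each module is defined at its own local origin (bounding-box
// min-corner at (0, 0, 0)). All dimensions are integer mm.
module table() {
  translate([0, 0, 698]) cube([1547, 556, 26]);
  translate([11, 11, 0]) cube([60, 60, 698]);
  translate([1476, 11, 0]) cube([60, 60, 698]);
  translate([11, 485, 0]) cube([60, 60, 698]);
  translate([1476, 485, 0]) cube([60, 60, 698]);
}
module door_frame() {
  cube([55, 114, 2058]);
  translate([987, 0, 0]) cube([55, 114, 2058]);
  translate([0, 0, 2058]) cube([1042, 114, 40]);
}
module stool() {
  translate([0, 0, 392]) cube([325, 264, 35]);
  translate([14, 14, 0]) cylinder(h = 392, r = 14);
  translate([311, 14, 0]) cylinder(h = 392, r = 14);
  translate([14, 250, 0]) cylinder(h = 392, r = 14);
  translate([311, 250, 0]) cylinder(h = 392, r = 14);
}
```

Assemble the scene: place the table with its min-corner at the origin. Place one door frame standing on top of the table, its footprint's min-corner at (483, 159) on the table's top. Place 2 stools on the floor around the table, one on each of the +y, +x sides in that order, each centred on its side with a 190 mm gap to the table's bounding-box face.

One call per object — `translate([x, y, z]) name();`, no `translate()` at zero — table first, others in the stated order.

table();
translate([483, 159, 724]) door_frame();
translate([611, 746, 0]) stool();
translate([1737, 146, 0]) stool();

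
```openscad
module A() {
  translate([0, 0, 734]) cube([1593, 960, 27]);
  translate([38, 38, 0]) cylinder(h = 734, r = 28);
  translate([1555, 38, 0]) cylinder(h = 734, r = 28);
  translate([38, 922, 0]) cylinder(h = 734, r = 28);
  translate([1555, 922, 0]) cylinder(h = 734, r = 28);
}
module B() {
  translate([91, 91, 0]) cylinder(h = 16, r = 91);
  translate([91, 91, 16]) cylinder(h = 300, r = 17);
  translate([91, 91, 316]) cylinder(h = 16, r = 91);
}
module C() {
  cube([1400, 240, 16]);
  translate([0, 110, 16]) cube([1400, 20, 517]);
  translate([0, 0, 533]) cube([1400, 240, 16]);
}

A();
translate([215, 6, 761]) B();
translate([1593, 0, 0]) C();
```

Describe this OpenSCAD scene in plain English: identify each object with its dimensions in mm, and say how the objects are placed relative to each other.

A is a table with a 1593×960 mm rectangular top, 27 mm thick, top surface at z = 761 mm, supported by four round legs of 56 mm diameter, each leg's bounding box inset 10 mm from the nearest pair of top edges, running from the floor.

B is a spool: two coaxial disc flanges of radius 91 mm and thickness 16 mm, joined by a core cylinder of radius 17 mm and height 300 mm. The lower flange rests on z = 0 and the three cylinders share a vertical axis.

C is an I-beam lying along x, 1400 mm long. Overall section height 549 mm. Two flanges 240 mm wide (y) and 16 mm thick, one on the floor and one at the top; a web 20 mm thick runs between them, centred on the flange width.

The spool is on top of the table. The I-beam is against the table's +x side, with their −y faces flush.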